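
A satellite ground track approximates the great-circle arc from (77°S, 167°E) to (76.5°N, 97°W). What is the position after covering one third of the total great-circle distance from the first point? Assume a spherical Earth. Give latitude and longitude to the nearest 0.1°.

≈ (27.0°S, 148.9°W)

The haversine formula gives a central angle δ ≈ 2.834 rad (162.4°) between the endpoints.
Interpolate at f = 1/3 with slerp weights a = sin((1−f)δ)/sin δ ≈ 3.133, b = sin(fδ)/sin δ ≈ 2.673.
p = a·p₁ + b·p₂ ≈ (-0.763, -0.461, -0.454); φ = arcsin(p_z) ≈ -26.99°, λ = atan2(p_y, p_x) ≈ -148.87°.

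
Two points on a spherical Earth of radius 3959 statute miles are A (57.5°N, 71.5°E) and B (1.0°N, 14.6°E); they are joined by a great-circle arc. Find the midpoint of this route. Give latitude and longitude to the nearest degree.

From cos δ = sin φ₁ sin φ₂ + cos φ₁ cos φ₂ cos Δλ, the central angle is δ ≈ 1.258 rad (72.1°).
Interpolate at f = 1/2 with slerp weights a = sin((1−f)δ)/sin δ ≈ 0.618, b = sin(fδ)/sin δ ≈ 0.618.
p = a·p₁ + b·p₂ ≈ (0.704, 0.471, 0.532); φ = arcsin(p_z) ≈ 32.16°, λ = atan2(p_y, p_x) ≈ 33.79°.

≈ (32°N, 34°E)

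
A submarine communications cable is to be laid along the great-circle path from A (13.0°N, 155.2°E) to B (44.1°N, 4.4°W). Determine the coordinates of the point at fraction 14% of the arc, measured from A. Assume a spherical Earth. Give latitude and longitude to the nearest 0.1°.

≈ (29.0°N, 149.7°E)

From cos δ = sin φ₁ sin φ₂ + cos φ₁ cos φ₂ cos Δλ, the central angle is δ ≈ 2.094 rad (120.0°).
Interpolate at f = 0.14 with slerp weights a = sin((1−f)δ)/sin δ ≈ 1.124, b = sin(fδ)/sin δ ≈ 0.333.
p = a·p₁ + b·p₂ ≈ (-0.755, 0.441, 0.485); φ = arcsin(p_z) ≈ 29.00°, λ = atan2(p_y, p_x) ≈ 149.72°.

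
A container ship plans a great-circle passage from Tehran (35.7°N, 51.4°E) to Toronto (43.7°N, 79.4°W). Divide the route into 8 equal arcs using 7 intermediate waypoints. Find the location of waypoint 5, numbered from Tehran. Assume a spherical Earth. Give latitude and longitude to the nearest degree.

≈ 63°N, 31°W

Convert each endpoint to a unit vector on the sphere (x = cos φ cos λ, y = cos φ sin λ, z = sin φ).
The central angle between the endpoints is δ = arccos(p₁·p₂) ≈ 1.551 rad (88.9°).
Interpolate at f = 5/8 with slerp weights a = sin((1−f)δ)/sin δ ≈ 0.550, b = sin(fδ)/sin δ ≈ 0.825.
p = a·p₁ + b·p₂ ≈ (0.388, -0.237, 0.891); φ = arcsin(p_z) ≈ 62.94°, λ = atan2(p_y, p_x) ≈ -31.44°.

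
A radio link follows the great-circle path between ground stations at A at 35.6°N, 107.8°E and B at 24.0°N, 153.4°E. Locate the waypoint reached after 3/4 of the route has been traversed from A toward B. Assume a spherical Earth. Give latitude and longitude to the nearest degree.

≈ 28°N, 143°E

Convert each endpoint to a unit vector on the sphere (x = cos φ cos λ, y = cos φ sin λ, z = sin φ).
The central angle between the endpoints is δ = arccos(p₁·p₂) ≈ 0.713 rad (40.8°).
Interpolate at f = 3/4 with slerp weights a = sin((1−f)δ)/sin δ ≈ 0.271, b = sin(fδ)/sin δ ≈ 0.779.
p = a·p₁ + b·p₂ ≈ (-0.704, 0.529, 0.475); φ = arcsin(p_z) ≈ 28.34°, λ = atan2(p_y, p_x) ≈ 143.09°.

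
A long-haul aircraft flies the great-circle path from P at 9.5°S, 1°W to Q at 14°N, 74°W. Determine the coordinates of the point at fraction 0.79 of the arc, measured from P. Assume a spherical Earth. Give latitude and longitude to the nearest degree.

Write both endpoints as unit vectors p₁, p₂ with components (cos φ cos λ, cos φ sin λ, sin φ).
The central angle between the endpoints is δ = arccos(p₁·p₂) ≈ 1.329 rad (76.1°).
Interpolate at f = 0.79 with slerp weights a = sin((1−f)δ)/sin δ ≈ 0.284, b = sin(fδ)/sin δ ≈ 0.893.
p = a·p₁ + b·p₂ ≈ (0.519, -0.838, 0.169); φ = arcsin(p_z) ≈ 9.75°, λ = atan2(p_y, p_x) ≈ -58.25°.

≈ 10°N, 58°W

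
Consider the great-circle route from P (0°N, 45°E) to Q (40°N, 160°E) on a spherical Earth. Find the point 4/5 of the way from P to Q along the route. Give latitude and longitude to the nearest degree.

The haversine formula gives a central angle δ ≈ 1.900 rad (108.9°) between the endpoints.
Interpolate at f = 4/5 with slerp weights a = sin((1−f)δ)/sin δ ≈ 0.392, b = sin(fδ)/sin δ ≈ 1.056.
p = a·p₁ + b·p₂ ≈ (-0.483, 0.554, 0.679); φ = arcsin(p_z) ≈ 42.73°, λ = atan2(p_y, p_x) ≈ 131.07°.

≈ (43°N, 131°E)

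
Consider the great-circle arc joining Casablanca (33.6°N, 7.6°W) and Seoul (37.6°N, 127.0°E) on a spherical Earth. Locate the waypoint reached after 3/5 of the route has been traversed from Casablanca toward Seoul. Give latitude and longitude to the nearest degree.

≈ 61°N, 77°E

From cos δ = sin φ₁ sin φ₂ + cos φ₁ cos φ₂ cos Δλ, the central angle is δ ≈ 1.697 rad (97.2°).
Interpolate at f = 3/5 with slerp weights a = sin((1−f)δ)/sin δ ≈ 0.633, b = sin(fδ)/sin δ ≈ 0.858.
p = a·p₁ + b·p₂ ≈ (0.113, 0.473, 0.874); φ = arcsin(p_z) ≈ 60.89°, λ = atan2(p_y, p_x) ≈ 76.52°.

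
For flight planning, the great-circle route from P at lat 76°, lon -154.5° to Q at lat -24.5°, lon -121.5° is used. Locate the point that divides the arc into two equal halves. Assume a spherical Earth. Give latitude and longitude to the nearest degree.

≈ lat 26°, lon -128°

Convert each endpoint to a unit vector on the sphere (x = cos φ cos λ, y = cos φ sin λ, z = sin φ).
The central angle between the endpoints is δ = arccos(p₁·p₂) ≈ 1.790 rad (102.6°).
Interpolate at f = 1/2 with slerp weights a = sin((1−f)δ)/sin δ ≈ 0.799, b = sin(fδ)/sin δ ≈ 0.799.
p = a·p₁ + b·p₂ ≈ (-0.555, -0.704, 0.444); φ = arcsin(p_z) ≈ 26.37°, λ = atan2(p_y, p_x) ≈ -128.25°.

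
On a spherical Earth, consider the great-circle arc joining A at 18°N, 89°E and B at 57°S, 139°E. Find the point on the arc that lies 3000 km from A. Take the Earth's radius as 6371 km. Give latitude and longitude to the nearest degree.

≈ 7°S, 100°E

Write both endpoints as unit vectors p₁, p₂ with components (cos φ cos λ, cos φ sin λ, sin φ).
The central angle between the endpoints is δ = arccos(p₁·p₂) ≈ 1.497 rad (85.8°). The total great-circle distance is δ·R ≈ 1.497 × 6371 ≈ 9537 km, so the target fraction is f = 3000/9537 ≈ 0.315.
Interpolate at f ≈ 0.315 with slerp weights a = sin((1−f)δ)/sin δ ≈ 0.858, b = sin(fδ)/sin δ ≈ 0.455.
p = a·p₁ + b·p₂ ≈ (-0.173, 0.978, -0.117); φ = arcsin(p_z) ≈ -6.69°, λ = atan2(p_y, p_x) ≈ 100.02°.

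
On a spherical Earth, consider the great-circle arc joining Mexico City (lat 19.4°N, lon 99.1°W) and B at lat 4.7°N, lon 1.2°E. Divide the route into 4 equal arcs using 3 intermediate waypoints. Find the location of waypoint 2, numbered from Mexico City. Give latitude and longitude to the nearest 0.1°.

From cos δ = sin φ₁ sin φ₂ + cos φ₁ cos φ₂ cos Δλ, the central angle is δ ≈ 1.712 rad (98.1°).
Interpolate at f = 2/4 with slerp weights a = sin((1−f)δ)/sin δ ≈ 0.763, b = sin(fδ)/sin δ ≈ 0.763.
p = a·p₁ + b·p₂ ≈ (0.646, -0.695, 0.316); φ = arcsin(p_z) ≈ 18.42°, λ = atan2(p_y, p_x) ≈ -47.06°.

≈ lat 18.4°N, lon 47.1°W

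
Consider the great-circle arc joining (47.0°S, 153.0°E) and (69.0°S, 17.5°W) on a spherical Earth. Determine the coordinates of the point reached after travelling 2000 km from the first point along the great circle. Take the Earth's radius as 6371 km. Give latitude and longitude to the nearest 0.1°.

≈ (64.9°S, 150.2°E)

Convert each endpoint to a unit vector on the sphere (x = cos φ cos λ, y = cos φ sin λ, z = sin φ).
The central angle between the endpoints is δ = arccos(p₁·p₂) ≈ 1.113 rad (63.8°). The total great-circle distance is δ·R ≈ 1.113 × 6371 ≈ 7093 km, so the target fraction is f = 2000/7093 ≈ 0.282.
Interpolate at f ≈ 0.282 with slerp weights a = sin((1−f)δ)/sin δ ≈ 0.799, b = sin(fδ)/sin δ ≈ 0.344.
p = a·p₁ + b·p₂ ≈ (-0.368, 0.210, -0.906); φ = arcsin(p_z) ≈ -64.92°, λ = atan2(p_y, p_x) ≈ 150.25°.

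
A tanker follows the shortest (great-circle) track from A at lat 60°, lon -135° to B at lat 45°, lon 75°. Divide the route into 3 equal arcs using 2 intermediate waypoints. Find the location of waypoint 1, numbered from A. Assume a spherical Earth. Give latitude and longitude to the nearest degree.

≈ lat 79°, lon 175°

Write both endpoints as unit vectors p₁, p₂ with components (cos φ cos λ, cos φ sin λ, sin φ).
The central angle between the endpoints is δ = arccos(p₁·p₂) ≈ 1.260 rad (72.2°).
Interpolate at f = 1/3 with slerp weights a = sin((1−f)δ)/sin δ ≈ 0.782, b = sin(fδ)/sin δ ≈ 0.428.
p = a·p₁ + b·p₂ ≈ (-0.198, 0.016, 0.980); φ = arcsin(p_z) ≈ 78.54°, λ = atan2(p_y, p_x) ≈ 175.39°.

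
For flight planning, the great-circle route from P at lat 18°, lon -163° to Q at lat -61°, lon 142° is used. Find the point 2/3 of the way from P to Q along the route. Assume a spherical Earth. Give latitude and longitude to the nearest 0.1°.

Convert each endpoint to a unit vector on the sphere (x = cos φ cos λ, y = cos φ sin λ, z = sin φ).
The central angle between the endpoints is δ = arccos(p₁·p₂) ≈ 1.577 rad (90.3°).
Interpolate at f = 2/3 with slerp weights a = sin((1−f)δ)/sin δ ≈ 0.502, b = sin(fδ)/sin δ ≈ 0.868.
p = a·p₁ + b·p₂ ≈ (-0.788, 0.120, -0.604); φ = arcsin(p_z) ≈ -37.17°, λ = atan2(p_y, p_x) ≈ 171.37°.

≈ lat -37.2°, lon 171.4°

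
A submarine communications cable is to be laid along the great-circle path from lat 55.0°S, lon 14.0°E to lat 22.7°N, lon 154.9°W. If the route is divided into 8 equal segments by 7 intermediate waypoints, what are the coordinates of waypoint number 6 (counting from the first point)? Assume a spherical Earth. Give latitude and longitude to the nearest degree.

≈ lat 13°S, lon 148°W

Write both endpoints as unit vectors p₁, p₂ with components (cos φ cos λ, cos φ sin λ, sin φ).
The central angle between the endpoints is δ = arccos(p₁·p₂) ≈ 2.560 rad (146.7°).
Interpolate at f = 6/8 with slerp weights a = sin((1−f)δ)/sin δ ≈ 1.086, b = sin(fδ)/sin δ ≈ 1.710.
p = a·p₁ + b·p₂ ≈ (-0.824, -0.518, -0.230); φ = arcsin(p_z) ≈ -13.30°, λ = atan2(p_y, p_x) ≈ -147.82°.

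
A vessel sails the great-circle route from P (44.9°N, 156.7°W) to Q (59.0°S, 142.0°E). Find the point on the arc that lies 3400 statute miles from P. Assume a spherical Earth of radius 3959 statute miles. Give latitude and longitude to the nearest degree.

≈ (0°N, 179°W)

Convert each endpoint to a unit vector on the sphere (x = cos φ cos λ, y = cos φ sin λ, z = sin φ).
The central angle between the endpoints is δ = arccos(p₁·p₂) ≈ 2.015 rad (115.5°). The total great-circle distance is δ·R ≈ 2.015 × 3959 ≈ 7978 mi, so the target fraction is f = 3400/7978 ≈ 0.426.
Interpolate at f ≈ 0.426 with slerp weights a = sin((1−f)δ)/sin δ ≈ 1.014, b = sin(fδ)/sin δ ≈ 0.838.
p = a·p₁ + b·p₂ ≈ (-1.000, -0.018, -0.003); φ = arcsin(p_z) ≈ -0.18°, λ = atan2(p_y, p_x) ≈ -178.96°.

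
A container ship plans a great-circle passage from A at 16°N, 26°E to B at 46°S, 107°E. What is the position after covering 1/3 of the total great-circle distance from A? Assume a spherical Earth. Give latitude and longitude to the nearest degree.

Convert each endpoint to a unit vector on the sphere (x = cos φ cos λ, y = cos φ sin λ, z = sin φ).
The central angle between the endpoints is δ = arccos(p₁·p₂) ≈ 1.665 rad (95.4°).
Interpolate at f = 1/3 with slerp weights a = sin((1−f)δ)/sin δ ≈ 0.900, b = sin(fδ)/sin δ ≈ 0.529.
p = a·p₁ + b·p₂ ≈ (0.670, 0.731, -0.133); φ = arcsin(p_z) ≈ -7.63°, λ = atan2(p_y, p_x) ≈ 47.49°.

≈ 8°S, 47°E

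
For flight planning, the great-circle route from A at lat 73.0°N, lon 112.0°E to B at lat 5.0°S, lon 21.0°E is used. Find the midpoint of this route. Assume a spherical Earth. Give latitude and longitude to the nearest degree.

The haversine formula gives a central angle δ ≈ 1.659 rad (95.1°) between the endpoints.
Interpolate at f = 1/2 with slerp weights a = sin((1−f)δ)/sin δ ≈ 0.741, b = sin(fδ)/sin δ ≈ 0.741.
p = a·p₁ + b·p₂ ≈ (0.608, 0.465, 0.644); φ = arcsin(p_z) ≈ 40.07°, λ = atan2(p_y, p_x) ≈ 37.43°.

≈ lat 40°N, lon 37°E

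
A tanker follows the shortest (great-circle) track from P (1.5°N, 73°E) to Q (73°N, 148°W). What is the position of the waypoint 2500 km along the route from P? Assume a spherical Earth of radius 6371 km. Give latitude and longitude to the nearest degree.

≈ (24°N, 78°E)

From cos δ = sin φ₁ sin φ₂ + cos φ₁ cos φ₂ cos Δλ, the central angle is δ ≈ 1.768 rad (101.3°). The total great-circle distance is δ·R ≈ 1.768 × 6371 ≈ 11261 km, so the target fraction is f = 2500/11261 ≈ 0.222.
Interpolate at f ≈ 0.222 with slerp weights a = sin((1−f)δ)/sin δ ≈ 1.000, b = sin(fδ)/sin δ ≈ 0.390.
p = a·p₁ + b·p₂ ≈ (0.196, 0.896, 0.399); φ = arcsin(p_z) ≈ 23.52°, λ = atan2(p_y, p_x) ≈ 77.68°.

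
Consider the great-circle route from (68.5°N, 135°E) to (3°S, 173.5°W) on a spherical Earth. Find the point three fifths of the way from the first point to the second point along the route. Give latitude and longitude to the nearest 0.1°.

≈ (27.4°N, 176.5°E)

The haversine formula gives a central angle δ ≈ 1.391 rad (79.7°) between the endpoints.
Interpolate at f = 3/5 with slerp weights a = sin((1−f)δ)/sin δ ≈ 0.537, b = sin(fδ)/sin δ ≈ 0.753.
p = a·p₁ + b·p₂ ≈ (-0.886, 0.054, 0.460); φ = arcsin(p_z) ≈ 27.38°, λ = atan2(p_y, p_x) ≈ 176.52°.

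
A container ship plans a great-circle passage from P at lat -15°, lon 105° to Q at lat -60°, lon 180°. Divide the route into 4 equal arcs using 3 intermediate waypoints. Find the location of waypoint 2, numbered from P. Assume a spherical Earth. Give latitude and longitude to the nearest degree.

Write both endpoints as unit vectors p₁, p₂ with components (cos φ cos λ, cos φ sin λ, sin φ).
The central angle between the endpoints is δ = arccos(p₁·p₂) ≈ 1.214 rad (69.6°).
Interpolate at f = 2/4 with slerp weights a = sin((1−f)δ)/sin δ ≈ 0.609, b = sin(fδ)/sin δ ≈ 0.609.
p = a·p₁ + b·p₂ ≈ (-0.457, 0.568, -0.685); φ = arcsin(p_z) ≈ -43.22°, λ = atan2(p_y, p_x) ≈ 128.79°.

≈ lat -43°, lon 129°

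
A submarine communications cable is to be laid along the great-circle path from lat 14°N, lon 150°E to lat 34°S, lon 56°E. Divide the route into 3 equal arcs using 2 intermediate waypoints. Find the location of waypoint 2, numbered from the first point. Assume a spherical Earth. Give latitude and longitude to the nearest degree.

Write both endpoints as unit vectors p₁, p₂ with components (cos φ cos λ, cos φ sin λ, sin φ).
The central angle between the endpoints is δ = arccos(p₁·p₂) ≈ 1.763 rad (101.0°).
Interpolate at f = 2/3 with slerp weights a = sin((1−f)δ)/sin δ ≈ 0.565, b = sin(fδ)/sin δ ≈ 0.940.
p = a·p₁ + b·p₂ ≈ (-0.039, 0.920, -0.389); φ = arcsin(p_z) ≈ -22.90°, λ = atan2(p_y, p_x) ≈ 92.42°.

≈ lat 23°S, lon 92°E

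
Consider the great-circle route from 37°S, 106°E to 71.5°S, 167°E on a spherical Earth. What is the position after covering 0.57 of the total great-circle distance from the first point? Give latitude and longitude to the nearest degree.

≈ 60°S, 126°E

The haversine formula gives a central angle δ ≈ 0.804 rad (46.1°) between the endpoints.
Interpolate at f = 0.57 with slerp weights a = sin((1−f)δ)/sin δ ≈ 0.471, b = sin(fδ)/sin δ ≈ 0.614.
p = a·p₁ + b·p₂ ≈ (-0.294, 0.405, -0.866); φ = arcsin(p_z) ≈ -59.98°, λ = atan2(p_y, p_x) ≈ 125.93°.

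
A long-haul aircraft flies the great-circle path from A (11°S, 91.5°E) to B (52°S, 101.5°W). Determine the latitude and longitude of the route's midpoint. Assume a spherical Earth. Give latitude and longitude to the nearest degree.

≈ (67°S, 111°E)

Write both endpoints as unit vectors p₁, p₂ with components (cos φ cos λ, cos φ sin λ, sin φ).
The central angle between the endpoints is δ = arccos(p₁·p₂) ≈ 2.025 rad (116.0°).
Interpolate at f = 1/2 with slerp weights a = sin((1−f)δ)/sin δ ≈ 0.944, b = sin(fδ)/sin δ ≈ 0.944.
p = a·p₁ + b·p₂ ≈ (-0.140, 0.357, -0.924); φ = arcsin(p_z) ≈ -67.47°, λ = atan2(p_y, p_x) ≈ 111.44°.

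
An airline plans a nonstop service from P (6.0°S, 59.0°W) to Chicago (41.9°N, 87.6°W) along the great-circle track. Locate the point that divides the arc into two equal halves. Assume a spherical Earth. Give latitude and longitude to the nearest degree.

≈ (18°N, 71°W)

The haversine formula gives a central angle δ ≈ 0.952 rad (54.5°) between the endpoints.
Interpolate at f = 1/2 with slerp weights a = sin((1−f)δ)/sin δ ≈ 0.563, b = sin(fδ)/sin δ ≈ 0.563.
p = a·p₁ + b·p₂ ≈ (0.306, -0.898, 0.317); φ = arcsin(p_z) ≈ 18.47°, λ = atan2(p_y, p_x) ≈ -71.20°.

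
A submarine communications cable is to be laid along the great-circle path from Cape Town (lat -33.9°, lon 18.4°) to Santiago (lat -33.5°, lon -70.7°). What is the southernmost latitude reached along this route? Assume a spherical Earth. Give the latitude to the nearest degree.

The great circle lies in the plane with unit normal n̂ = (p₁ × p₂)/|p₁ × p₂|.
Here n̂_z ≈ -0.730; the vertex latitude is φ_max = arccos|n̂_z| ≈ 43.1°.
Check via Clairaut: cos φ_max = |cos φ₁| · sin C = cos(33.9°)·sin(118.4°) ≈ 0.730, again giving ≈ 43.1°.

≈ -43°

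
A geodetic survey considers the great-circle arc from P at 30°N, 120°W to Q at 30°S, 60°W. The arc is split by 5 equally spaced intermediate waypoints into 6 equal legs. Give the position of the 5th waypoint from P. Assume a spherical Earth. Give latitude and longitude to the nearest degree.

≈ 21°S, 71°W

Write both endpoints as unit vectors p₁, p₂ with components (cos φ cos λ, cos φ sin λ, sin φ).
The central angle between the endpoints is δ = arccos(p₁·p₂) ≈ 1.445 rad (82.8°).
Interpolate at f = 5/6 with slerp weights a = sin((1−f)δ)/sin δ ≈ 0.240, b = sin(fδ)/sin δ ≈ 0.941.
p = a·p₁ + b·p₂ ≈ (0.303, -0.886, -0.350); φ = arcsin(p_z) ≈ -20.51°, λ = atan2(p_y, p_x) ≈ -71.10°.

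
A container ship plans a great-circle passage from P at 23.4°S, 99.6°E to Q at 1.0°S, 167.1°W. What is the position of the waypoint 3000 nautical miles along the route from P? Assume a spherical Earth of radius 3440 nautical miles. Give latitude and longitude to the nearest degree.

Convert each endpoint to a unit vector on the sphere (x = cos φ cos λ, y = cos φ sin λ, z = sin φ).
The central angle between the endpoints is δ = arccos(p₁·p₂) ≈ 1.617 rad (92.6°). The total great-circle distance is δ·R ≈ 1.617 × 3440 ≈ 5561 nmi, so the target fraction is f = 3000/5561 ≈ 0.539.
Interpolate at f ≈ 0.539 with slerp weights a = sin((1−f)δ)/sin δ ≈ 0.678, b = sin(fδ)/sin δ ≈ 0.766.
p = a·p₁ + b·p₂ ≈ (-0.851, 0.443, -0.283); φ = arcsin(p_z) ≈ -16.43°, λ = atan2(p_y, p_x) ≈ 152.51°.

≈ 16°S, 153°E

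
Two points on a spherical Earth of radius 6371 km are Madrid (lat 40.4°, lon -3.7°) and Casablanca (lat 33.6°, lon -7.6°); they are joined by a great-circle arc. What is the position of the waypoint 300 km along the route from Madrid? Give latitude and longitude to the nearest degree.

The haversine formula gives a central angle δ ≈ 0.131 rad (7.5°) between the endpoints. The total great-circle distance is δ·R ≈ 0.131 × 6371 ≈ 831 km, so the target fraction is f = 300/831 ≈ 0.361.
Interpolate at f ≈ 0.361 with slerp weights a = sin((1−f)δ)/sin δ ≈ 0.640, b = sin(fδ)/sin δ ≈ 0.362.
p = a·p₁ + b·p₂ ≈ (0.785, -0.071, 0.615); φ = arcsin(p_z) ≈ 37.96°, λ = atan2(p_y, p_x) ≈ -5.19°.

≈ lat 38°, lon -5°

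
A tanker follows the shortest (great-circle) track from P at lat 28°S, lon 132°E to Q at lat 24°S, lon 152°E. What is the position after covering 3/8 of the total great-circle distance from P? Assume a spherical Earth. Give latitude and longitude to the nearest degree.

≈ lat 27°S, lon 140°E

The haversine formula gives a central angle δ ≈ 0.321 rad (18.4°) between the endpoints.
Interpolate at f = 3/8 with slerp weights a = sin((1−f)δ)/sin δ ≈ 0.632, b = sin(fδ)/sin δ ≈ 0.381.
p = a·p₁ + b·p₂ ≈ (-0.680, 0.578, -0.451); φ = arcsin(p_z) ≈ -26.83°, λ = atan2(p_y, p_x) ≈ 139.66°.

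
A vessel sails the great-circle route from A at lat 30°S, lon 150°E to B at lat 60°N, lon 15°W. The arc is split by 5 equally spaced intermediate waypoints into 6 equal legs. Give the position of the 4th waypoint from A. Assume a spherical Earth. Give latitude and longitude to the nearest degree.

≈ lat 65°N, lon 115°E

The haversine formula gives a central angle δ ≈ 2.589 rad (148.4°) between the endpoints.
Interpolate at f = 4/6 with slerp weights a = sin((1−f)δ)/sin δ ≈ 1.448, b = sin(fδ)/sin δ ≈ 1.883.
p = a·p₁ + b·p₂ ≈ (-0.177, 0.383, 0.907); φ = arcsin(p_z) ≈ 65.03°, λ = atan2(p_y, p_x) ≈ 114.75°.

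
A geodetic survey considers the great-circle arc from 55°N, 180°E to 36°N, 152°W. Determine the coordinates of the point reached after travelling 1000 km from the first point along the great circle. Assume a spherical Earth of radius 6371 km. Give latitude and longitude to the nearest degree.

≈ 49°N, 168°W

Write both endpoints as unit vectors p₁, p₂ with components (cos φ cos λ, cos φ sin λ, sin φ).
The central angle between the endpoints is δ = arccos(p₁·p₂) ≈ 0.471 rad (27.0°). The total great-circle distance is δ·R ≈ 0.471 × 6371 ≈ 3000 km, so the target fraction is f = 1000/3000 ≈ 0.333.
Interpolate at f ≈ 0.333 with slerp weights a = sin((1−f)δ)/sin δ ≈ 0.681, b = sin(fδ)/sin δ ≈ 0.345.
p = a·p₁ + b·p₂ ≈ (-0.637, -0.131, 0.760); φ = arcsin(p_z) ≈ 49.47°, λ = atan2(p_y, p_x) ≈ -168.38°.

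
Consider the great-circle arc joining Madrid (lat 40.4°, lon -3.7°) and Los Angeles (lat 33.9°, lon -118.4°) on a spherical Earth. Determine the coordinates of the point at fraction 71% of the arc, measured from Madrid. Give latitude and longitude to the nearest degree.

Write both endpoints as unit vectors p₁, p₂ with components (cos φ cos λ, cos φ sin λ, sin φ).
The central angle between the endpoints is δ = arccos(p₁·p₂) ≈ 1.473 rad (84.4°).
Interpolate at f = 0.71 with slerp weights a = sin((1−f)δ)/sin δ ≈ 0.416, b = sin(fδ)/sin δ ≈ 0.870.
p = a·p₁ + b·p₂ ≈ (-0.027, -0.655, 0.755); φ = arcsin(p_z) ≈ 49.01°, λ = atan2(p_y, p_x) ≈ -92.35°.

≈ lat 49°, lon -92°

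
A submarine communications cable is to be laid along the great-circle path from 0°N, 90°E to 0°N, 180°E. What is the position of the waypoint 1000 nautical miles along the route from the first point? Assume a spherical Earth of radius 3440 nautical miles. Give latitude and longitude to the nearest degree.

The haversine formula gives a central angle δ ≈ 1.571 rad (90.0°) between the endpoints. The total great-circle distance is δ·R ≈ 1.571 × 3440 ≈ 5404 nmi, so the target fraction is f = 1000/5404 ≈ 0.185.
Interpolate at f ≈ 0.185 with slerp weights a = sin((1−f)δ)/sin δ ≈ 0.958, b = sin(fδ)/sin δ ≈ 0.287.
p = a·p₁ + b·p₂ ≈ (-0.287, 0.958, 0.000); φ = arcsin(p_z) ≈ 0.00°, λ = atan2(p_y, p_x) ≈ 106.66°.

≈ 0°N, 107°E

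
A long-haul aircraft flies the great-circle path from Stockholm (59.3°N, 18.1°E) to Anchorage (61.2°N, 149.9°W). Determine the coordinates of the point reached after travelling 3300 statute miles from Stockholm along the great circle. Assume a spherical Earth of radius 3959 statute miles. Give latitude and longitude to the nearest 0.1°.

≈ 72.4°N, 145.3°W

Write both endpoints as unit vectors p₁, p₂ with components (cos φ cos λ, cos φ sin λ, sin φ).
The central angle between the endpoints is δ = arccos(p₁·p₂) ≈ 1.032 rad (59.1°). The total great-circle distance is δ·R ≈ 1.032 × 3959 ≈ 4087 mi, so the target fraction is f = 3300/4087 ≈ 0.808.
Interpolate at f ≈ 0.808 with slerp weights a = sin((1−f)δ)/sin δ ≈ 0.230, b = sin(fδ)/sin δ ≈ 0.862.
p = a·p₁ + b·p₂ ≈ (-0.248, -0.172, 0.953); φ = arcsin(p_z) ≈ 72.44°, λ = atan2(p_y, p_x) ≈ -145.26°.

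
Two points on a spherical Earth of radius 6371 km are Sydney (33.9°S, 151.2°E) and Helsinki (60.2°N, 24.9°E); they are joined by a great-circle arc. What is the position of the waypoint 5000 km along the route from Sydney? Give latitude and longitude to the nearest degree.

≈ (5°N, 127°E)

The haversine formula gives a central angle δ ≈ 2.386 rad (136.7°) between the endpoints. The total great-circle distance is δ·R ≈ 2.386 × 6371 ≈ 15204 km, so the target fraction is f = 5000/15204 ≈ 0.329.
Interpolate at f ≈ 0.329 with slerp weights a = sin((1−f)δ)/sin δ ≈ 1.458, b = sin(fδ)/sin δ ≈ 1.031.
p = a·p₁ + b·p₂ ≈ (-0.596, 0.799, 0.081); φ = arcsin(p_z) ≈ 4.67°, λ = atan2(p_y, p_x) ≈ 126.72°.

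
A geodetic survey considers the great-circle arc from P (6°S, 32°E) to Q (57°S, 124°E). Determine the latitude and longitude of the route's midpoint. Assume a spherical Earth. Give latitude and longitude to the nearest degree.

≈ (40°S, 61°E)

Convert each endpoint to a unit vector on the sphere (x = cos φ cos λ, y = cos φ sin λ, z = sin φ).
The central angle between the endpoints is δ = arccos(p₁·p₂) ≈ 1.502 rad (86.1°).
Interpolate at f = 1/2 with slerp weights a = sin((1−f)δ)/sin δ ≈ 0.684, b = sin(fδ)/sin δ ≈ 0.684.
p = a·p₁ + b·p₂ ≈ (0.369, 0.669, -0.645); φ = arcsin(p_z) ≈ -40.18°, λ = atan2(p_y, p_x) ≈ 61.16°.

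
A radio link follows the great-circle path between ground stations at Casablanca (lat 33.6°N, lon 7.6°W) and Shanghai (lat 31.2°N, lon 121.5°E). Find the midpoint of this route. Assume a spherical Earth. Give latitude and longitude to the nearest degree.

Write both endpoints as unit vectors p₁, p₂ with components (cos φ cos λ, cos φ sin λ, sin φ).
The central angle between the endpoints is δ = arccos(p₁·p₂) ≈ 1.734 rad (99.4°).
Interpolate at f = 1/2 with slerp weights a = sin((1−f)δ)/sin δ ≈ 0.773, b = sin(fδ)/sin δ ≈ 0.773.
p = a·p₁ + b·p₂ ≈ (0.293, 0.478, 0.828); φ = arcsin(p_z) ≈ 55.89°, λ = atan2(p_y, p_x) ≈ 58.55°.

≈ lat 56°N, lon 59°E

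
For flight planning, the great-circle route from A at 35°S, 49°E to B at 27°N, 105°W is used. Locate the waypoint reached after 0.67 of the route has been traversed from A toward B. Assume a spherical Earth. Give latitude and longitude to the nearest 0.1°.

Convert each endpoint to a unit vector on the sphere (x = cos φ cos λ, y = cos φ sin λ, z = sin φ).
The central angle between the endpoints is δ = arccos(p₁·p₂) ≈ 2.730 rad (156.4°).
Interpolate at f = 0.67 with slerp weights a = sin((1−f)δ)/sin δ ≈ 1.958, b = sin(fδ)/sin δ ≈ 2.416.
p = a·p₁ + b·p₂ ≈ (0.495, -0.868, -0.027); φ = arcsin(p_z) ≈ -1.52°, λ = atan2(p_y, p_x) ≈ -60.29°.

≈ 1.5°S, 60.3°W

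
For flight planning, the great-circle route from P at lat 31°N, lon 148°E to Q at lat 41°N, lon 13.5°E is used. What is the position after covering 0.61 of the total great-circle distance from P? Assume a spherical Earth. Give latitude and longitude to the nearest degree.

From cos δ = sin φ₁ sin φ₂ + cos φ₁ cos φ₂ cos Δλ, the central angle is δ ≈ 1.687 rad (96.6°).
Interpolate at f = 0.61 with slerp weights a = sin((1−f)δ)/sin δ ≈ 0.615, b = sin(fδ)/sin δ ≈ 0.862.
p = a·p₁ + b·p₂ ≈ (0.186, 0.432, 0.883); φ = arcsin(p_z) ≈ 61.98°, λ = atan2(p_y, p_x) ≈ 66.74°.

≈ lat 62°N, lon 67°E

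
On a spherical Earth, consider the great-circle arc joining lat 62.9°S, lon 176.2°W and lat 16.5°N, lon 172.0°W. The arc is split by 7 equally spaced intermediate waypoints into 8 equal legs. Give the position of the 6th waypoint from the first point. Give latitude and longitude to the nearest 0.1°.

From cos δ = sin φ₁ sin φ₂ + cos φ₁ cos φ₂ cos Δλ, the central angle is δ ≈ 1.387 rad (79.5°).
Interpolate at f = 6/8 with slerp weights a = sin((1−f)δ)/sin δ ≈ 0.346, b = sin(fδ)/sin δ ≈ 0.877.
p = a·p₁ + b·p₂ ≈ (-0.990, -0.128, -0.059); φ = arcsin(p_z) ≈ -3.36°, λ = atan2(p_y, p_x) ≈ -172.66°.

≈ lat 3.4°S, lon 172.7°W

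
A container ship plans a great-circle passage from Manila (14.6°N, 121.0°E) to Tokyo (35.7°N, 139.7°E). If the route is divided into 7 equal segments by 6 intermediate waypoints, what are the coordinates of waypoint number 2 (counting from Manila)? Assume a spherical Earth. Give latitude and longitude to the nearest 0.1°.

Write both endpoints as unit vectors p₁, p₂ with components (cos φ cos λ, cos φ sin λ, sin φ).
The central angle between the endpoints is δ = arccos(p₁·p₂) ≈ 0.470 rad (26.9°).
Interpolate at f = 2/7 with slerp weights a = sin((1−f)δ)/sin δ ≈ 0.727, b = sin(fδ)/sin δ ≈ 0.296.
p = a·p₁ + b·p₂ ≈ (-0.546, 0.759, 0.356); φ = arcsin(p_z) ≈ 20.85°, λ = atan2(p_y, p_x) ≈ 125.72°.

≈ (20.8°N, 125.7°E)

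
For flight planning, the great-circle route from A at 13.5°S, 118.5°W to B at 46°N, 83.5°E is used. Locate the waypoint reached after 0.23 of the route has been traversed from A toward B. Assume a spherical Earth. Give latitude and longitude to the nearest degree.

From cos δ = sin φ₁ sin φ₂ + cos φ₁ cos φ₂ cos Δλ, the central angle is δ ≈ 2.488 rad (142.6°).
Interpolate at f = 0.23 with slerp weights a = sin((1−f)δ)/sin δ ≈ 1.549, b = sin(fδ)/sin δ ≈ 0.891.
p = a·p₁ + b·p₂ ≈ (-0.648, -0.708, 0.280); φ = arcsin(p_z) ≈ 16.24°, λ = atan2(p_y, p_x) ≈ -132.48°.

≈ 16°N, 132°W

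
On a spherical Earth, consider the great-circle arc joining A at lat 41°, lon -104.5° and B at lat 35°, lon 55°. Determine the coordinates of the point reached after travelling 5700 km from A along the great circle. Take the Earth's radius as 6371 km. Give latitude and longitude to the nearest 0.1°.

Convert each endpoint to a unit vector on the sphere (x = cos φ cos λ, y = cos φ sin λ, z = sin φ).
The central angle between the endpoints is δ = arccos(p₁·p₂) ≈ 1.775 rad (101.7°). The total great-circle distance is δ·R ≈ 1.775 × 6371 ≈ 11308 km, so the target fraction is f = 5700/11308 ≈ 0.504.
Interpolate at f ≈ 0.504 with slerp weights a = sin((1−f)δ)/sin δ ≈ 0.787, b = sin(fδ)/sin δ ≈ 0.797.
p = a·p₁ + b·p₂ ≈ (0.225, -0.041, 0.973); φ = arcsin(p_z) ≈ 76.75°, λ = atan2(p_y, p_x) ≈ -10.24°.

≈ lat 76.8°, lon -10.2°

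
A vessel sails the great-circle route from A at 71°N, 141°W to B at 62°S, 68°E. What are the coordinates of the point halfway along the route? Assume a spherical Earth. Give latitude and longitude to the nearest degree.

Write both endpoints as unit vectors p₁, p₂ with components (cos φ cos λ, cos φ sin λ, sin φ).
The central angle between the endpoints is δ = arccos(p₁·p₂) ≈ 2.890 rad (165.6°).
Interpolate at f = 1/2 with slerp weights a = sin((1−f)δ)/sin δ ≈ 3.986, b = sin(fδ)/sin δ ≈ 3.986.
p = a·p₁ + b·p₂ ≈ (-0.307, 0.918, 0.249); φ = arcsin(p_z) ≈ 14.44°, λ = atan2(p_y, p_x) ≈ 108.51°.

≈ 14°N, 109°E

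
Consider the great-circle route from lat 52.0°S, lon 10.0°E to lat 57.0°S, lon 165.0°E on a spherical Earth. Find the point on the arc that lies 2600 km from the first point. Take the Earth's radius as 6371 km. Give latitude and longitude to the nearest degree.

≈ lat 74°S, lon 30°E

Write both endpoints as unit vectors p₁, p₂ with components (cos φ cos λ, cos φ sin λ, sin φ).
The central angle between the endpoints is δ = arccos(p₁·p₂) ≈ 1.206 rad (69.1°). The total great-circle distance is δ·R ≈ 1.206 × 6371 ≈ 7682 km, so the target fraction is f = 2600/7682 ≈ 0.338.
Interpolate at f ≈ 0.338 with slerp weights a = sin((1−f)δ)/sin δ ≈ 0.766, b = sin(fδ)/sin δ ≈ 0.425.
p = a·p₁ + b·p₂ ≈ (0.241, 0.142, -0.960); φ = arcsin(p_z) ≈ -73.76°, λ = atan2(p_y, p_x) ≈ 30.47°.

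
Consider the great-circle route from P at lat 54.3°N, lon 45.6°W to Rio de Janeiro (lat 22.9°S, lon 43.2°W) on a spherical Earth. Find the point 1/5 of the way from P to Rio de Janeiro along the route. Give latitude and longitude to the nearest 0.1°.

≈ lat 38.9°N, lon 44.8°W

Convert each endpoint to a unit vector on the sphere (x = cos φ cos λ, y = cos φ sin λ, z = sin φ).
The central angle between the endpoints is δ = arccos(p₁·p₂) ≈ 1.348 rad (77.2°).
Interpolate at f = 1/5 with slerp weights a = sin((1−f)δ)/sin δ ≈ 0.904, b = sin(fδ)/sin δ ≈ 0.273.
p = a·p₁ + b·p₂ ≈ (0.552, -0.549, 0.627); φ = arcsin(p_z) ≈ 38.86°, λ = atan2(p_y, p_x) ≈ -44.82°.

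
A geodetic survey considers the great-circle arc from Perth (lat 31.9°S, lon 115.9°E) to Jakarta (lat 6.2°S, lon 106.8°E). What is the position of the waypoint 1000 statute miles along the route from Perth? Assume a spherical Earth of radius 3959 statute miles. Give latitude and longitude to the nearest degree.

≈ lat 18°S, lon 111°E

Write both endpoints as unit vectors p₁, p₂ with components (cos φ cos λ, cos φ sin λ, sin φ).
The central angle between the endpoints is δ = arccos(p₁·p₂) ≈ 0.472 rad (27.1°). The total great-circle distance is δ·R ≈ 0.472 × 3959 ≈ 1870 mi, so the target fraction is f = 1000/1870 ≈ 0.535.
Interpolate at f ≈ 0.535 with slerp weights a = sin((1−f)δ)/sin δ ≈ 0.479, b = sin(fδ)/sin δ ≈ 0.549.
p = a·p₁ + b·p₂ ≈ (-0.336, 0.889, -0.313); φ = arcsin(p_z) ≈ -18.21°, λ = atan2(p_y, p_x) ≈ 110.68°.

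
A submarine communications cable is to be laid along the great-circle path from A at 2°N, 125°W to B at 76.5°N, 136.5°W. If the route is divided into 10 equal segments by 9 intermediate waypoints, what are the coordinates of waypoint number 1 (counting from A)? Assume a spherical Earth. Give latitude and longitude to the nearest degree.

≈ 9°N, 125°W

Convert each endpoint to a unit vector on the sphere (x = cos φ cos λ, y = cos φ sin λ, z = sin φ).
The central angle between the endpoints is δ = arccos(p₁·p₂) ≈ 1.305 rad (74.8°).
Interpolate at f = 1/10 with slerp weights a = sin((1−f)δ)/sin δ ≈ 0.956, b = sin(fδ)/sin δ ≈ 0.135.
p = a·p₁ + b·p₂ ≈ (-0.571, -0.804, 0.165); φ = arcsin(p_z) ≈ 9.47°, λ = atan2(p_y, p_x) ≈ -125.36°.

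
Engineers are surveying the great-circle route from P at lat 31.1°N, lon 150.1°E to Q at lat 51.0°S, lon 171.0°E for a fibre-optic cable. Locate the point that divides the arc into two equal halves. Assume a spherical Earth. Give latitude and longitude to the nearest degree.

From cos δ = sin φ₁ sin φ₂ + cos φ₁ cos φ₂ cos Δλ, the central angle is δ ≈ 1.469 rad (84.1°).
Interpolate at f = 1/2 with slerp weights a = sin((1−f)δ)/sin δ ≈ 0.674, b = sin(fδ)/sin δ ≈ 0.674.
p = a·p₁ + b·p₂ ≈ (-0.919, 0.354, -0.176); φ = arcsin(p_z) ≈ -10.11°, λ = atan2(p_y, p_x) ≈ 158.94°.

≈ lat 10°S, lon 159°E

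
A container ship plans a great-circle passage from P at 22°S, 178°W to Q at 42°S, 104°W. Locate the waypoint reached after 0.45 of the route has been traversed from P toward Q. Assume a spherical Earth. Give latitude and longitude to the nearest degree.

From cos δ = sin φ₁ sin φ₂ + cos φ₁ cos φ₂ cos Δλ, the central angle is δ ≈ 1.115 rad (63.9°).
Interpolate at f = 0.45 with slerp weights a = sin((1−f)δ)/sin δ ≈ 0.641, b = sin(fδ)/sin δ ≈ 0.536.
p = a·p₁ + b·p₂ ≈ (-0.690, -0.407, -0.598); φ = arcsin(p_z) ≈ -36.76°, λ = atan2(p_y, p_x) ≈ -149.48°.

≈ 37°S, 149°W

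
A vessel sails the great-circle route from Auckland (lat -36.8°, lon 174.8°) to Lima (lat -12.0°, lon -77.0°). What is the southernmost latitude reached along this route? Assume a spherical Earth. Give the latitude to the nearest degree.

≈ -41°

The great circle lies in the plane with unit normal n̂ = (p₁ × p₂)/|p₁ × p₂|.
Here n̂_z ≈ +0.749; the vertex latitude is φ_max = arccos|n̂_z| ≈ 41.5°.
Check via Clairaut: cos φ_max = |cos φ₁| · sin C = cos(36.8°)·sin(110.6°) ≈ 0.749, again giving ≈ 41.5°.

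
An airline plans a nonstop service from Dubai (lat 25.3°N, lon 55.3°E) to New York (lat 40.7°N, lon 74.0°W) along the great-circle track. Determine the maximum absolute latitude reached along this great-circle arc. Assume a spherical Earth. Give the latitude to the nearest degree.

The great circle lies in the plane with unit normal n̂ = (p₁ × p₂)/|p₁ × p₂|.
Here n̂_z ≈ -0.537; the vertex latitude is φ_max = arccos|n̂_z| ≈ 57.5°.

≈ 58°N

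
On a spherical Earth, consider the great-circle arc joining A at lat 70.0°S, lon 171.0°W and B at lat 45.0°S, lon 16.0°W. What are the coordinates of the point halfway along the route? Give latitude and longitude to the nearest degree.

From cos δ = sin φ₁ sin φ₂ + cos φ₁ cos φ₂ cos Δλ, the central angle is δ ≈ 1.109 rad (63.6°).
Interpolate at f = 1/2 with slerp weights a = sin((1−f)δ)/sin δ ≈ 0.588, b = sin(fδ)/sin δ ≈ 0.588.
p = a·p₁ + b·p₂ ≈ (0.201, -0.146, -0.969); φ = arcsin(p_z) ≈ -75.61°, λ = atan2(p_y, p_x) ≈ -36.00°.

≈ lat 76°S, lon 36°W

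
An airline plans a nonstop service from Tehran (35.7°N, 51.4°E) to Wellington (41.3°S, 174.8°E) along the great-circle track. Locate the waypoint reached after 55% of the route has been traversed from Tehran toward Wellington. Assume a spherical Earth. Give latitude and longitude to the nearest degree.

Write both endpoints as unit vectors p₁, p₂ with components (cos φ cos λ, cos φ sin λ, sin φ).
The central angle between the endpoints is δ = arccos(p₁·p₂) ≈ 2.376 rad (136.1°).
Interpolate at f = 0.55 with slerp weights a = sin((1−f)δ)/sin δ ≈ 1.265, b = sin(fδ)/sin δ ≈ 1.393.
p = a·p₁ + b·p₂ ≈ (-0.401, 0.898, -0.181); φ = arcsin(p_z) ≈ -10.43°, λ = atan2(p_y, p_x) ≈ 114.08°.

≈ 10°S, 114°E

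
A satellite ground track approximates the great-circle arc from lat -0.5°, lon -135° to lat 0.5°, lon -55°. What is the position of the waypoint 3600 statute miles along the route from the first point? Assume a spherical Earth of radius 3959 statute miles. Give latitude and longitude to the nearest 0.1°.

Write both endpoints as unit vectors p₁, p₂ with components (cos φ cos λ, cos φ sin λ, sin φ).
The central angle between the endpoints is δ = arccos(p₁·p₂) ≈ 1.396 rad (80.0°). The total great-circle distance is δ·R ≈ 1.396 × 3959 ≈ 5528 mi, so the target fraction is f = 3600/5528 ≈ 0.651.
Interpolate at f ≈ 0.651 with slerp weights a = sin((1−f)δ)/sin δ ≈ 0.475, b = sin(fδ)/sin δ ≈ 0.801.
p = a·p₁ + b·p₂ ≈ (0.124, -0.992, 0.003); φ = arcsin(p_z) ≈ 0.16°, λ = atan2(p_y, p_x) ≈ -82.90°.

≈ lat 0.2°, lon -82.9°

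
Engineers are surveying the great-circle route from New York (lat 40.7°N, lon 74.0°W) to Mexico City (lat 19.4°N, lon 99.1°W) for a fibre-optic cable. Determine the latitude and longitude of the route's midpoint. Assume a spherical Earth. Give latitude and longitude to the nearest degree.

Convert each endpoint to a unit vector on the sphere (x = cos φ cos λ, y = cos φ sin λ, z = sin φ).
The central angle between the endpoints is δ = arccos(p₁·p₂) ≈ 0.527 rad (30.2°).
Interpolate at f = 1/2 with slerp weights a = sin((1−f)δ)/sin δ ≈ 0.518, b = sin(fδ)/sin δ ≈ 0.518.
p = a·p₁ + b·p₂ ≈ (0.031, -0.860, 0.510); φ = arcsin(p_z) ≈ 30.65°, λ = atan2(p_y, p_x) ≈ -87.94°.

≈ lat 31°N, lon 88°W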